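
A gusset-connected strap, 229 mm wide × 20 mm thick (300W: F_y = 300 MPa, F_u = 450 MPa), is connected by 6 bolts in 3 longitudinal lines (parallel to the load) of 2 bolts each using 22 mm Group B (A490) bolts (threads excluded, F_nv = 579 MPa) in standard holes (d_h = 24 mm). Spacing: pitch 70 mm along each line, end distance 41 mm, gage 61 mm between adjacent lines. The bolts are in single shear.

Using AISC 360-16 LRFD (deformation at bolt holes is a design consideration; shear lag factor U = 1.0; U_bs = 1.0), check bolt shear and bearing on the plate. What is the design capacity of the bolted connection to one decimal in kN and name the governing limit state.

Bolt shear: A_b = π(22)²/4 = 380.13 mm². φR_n = 0.75 × 579 × 380.13 × 6 × 1 = 990.4 kN.
Bearing (20 mm plate, F_u = 450 MPa): end bolts L_c = 41 − 24/2 = 29, R_n = min(1.2×29×20×450, 2.4×22×20×450) = 313.2 kN/bolt; interior L_c = 70 − 24 = 46, R_n = 475.2 kN/bolt. φR_n = 0.75 × (3×313.2 + 3×475.2) = 1773.9 kN.
Governing: min(990.4, 1773.9) = 990.4 kN → bolt shear.

990.4 kN (bolt shear governs)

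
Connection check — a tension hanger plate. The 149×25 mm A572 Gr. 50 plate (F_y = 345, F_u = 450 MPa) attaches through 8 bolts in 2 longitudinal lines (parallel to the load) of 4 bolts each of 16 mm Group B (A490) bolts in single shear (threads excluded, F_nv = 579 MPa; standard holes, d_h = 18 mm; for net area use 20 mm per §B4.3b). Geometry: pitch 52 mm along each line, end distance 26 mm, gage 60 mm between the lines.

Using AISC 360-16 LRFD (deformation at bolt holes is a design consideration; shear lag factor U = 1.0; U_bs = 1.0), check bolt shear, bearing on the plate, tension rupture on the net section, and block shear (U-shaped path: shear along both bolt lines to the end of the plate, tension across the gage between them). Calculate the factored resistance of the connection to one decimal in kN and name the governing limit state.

698.5 kN (bolt shear governs)

Bolt shear: A_b = π(16)²/4 = 201.06 mm². φR_n = 0.75 × 579 × 201.06 × 8 × 1 = 698.5 kN.
Bearing (25 mm plate, F_u = 450 MPa): end bolts L_c = 26 − 18/2 = 17, R_n = min(1.2×17×25×450, 2.4×16×25×450) = 229.5 kN/bolt; interior L_c = 52 − 18 = 34, R_n = 432 kN/bolt. φR_n = 0.75 × (2×229.5 + 6×432) = 2288.3 kN.
Tension rupture (net): A_n = (149 − 2×20)×25 = 2725 mm² (U = 1.0, A_e = A_n). φR_n = 0.75 × 450 × 2725 = 919.7 kN.
Block shear: shear path 2×[26+3×52] = 2×182 mm, A_gv = 9100, A_nv = 2×(182 − 3.5×20)×25 = 5600 mm²; tension across gage: (60 − 1×20)×25 = 1000 mm². R_n = min(0.6×450×5600, 0.6×345×9100) + 1.0×450×1000 = min(1512, 1883.7) + 450 = 1962 kN. φR_n = 0.75 × 1962 = 1471.5 kN.
Governing: min(698.5, 2288.3, 919.7, 1471.5) = 698.5 kN → bolt shear.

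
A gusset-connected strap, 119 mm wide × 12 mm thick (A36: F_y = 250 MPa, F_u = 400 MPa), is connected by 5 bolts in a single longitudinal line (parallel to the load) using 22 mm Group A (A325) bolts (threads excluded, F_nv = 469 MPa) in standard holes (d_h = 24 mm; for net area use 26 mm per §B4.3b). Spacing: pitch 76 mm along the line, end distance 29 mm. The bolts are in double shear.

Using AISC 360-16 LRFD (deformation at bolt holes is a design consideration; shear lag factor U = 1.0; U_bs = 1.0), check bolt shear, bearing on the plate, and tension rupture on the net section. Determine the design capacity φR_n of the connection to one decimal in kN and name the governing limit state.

334.8 kN (net-section rupture governs)

Bolt shear: A_b = π(22)²/4 = 380.13 mm². φR_n = 0.75 × 469 × 380.13 × 5 × 2 = 1337.1 kN.
Bearing (12 mm plate, F_u = 400 MPa): end bolts L_c = 29 − 24/2 = 17, R_n = min(1.2×17×12×400, 2.4×22×12×400) = 97.92 kN/bolt; interior L_c = 76 − 24 = 52, R_n = 253.44 kN/bolt. φR_n = 0.75 × (1×97.92 + 4×253.44) = 833.8 kN.
Tension rupture (net): A_n = (119 − 1×26)×12 = 1116 mm² (U = 1.0, A_e = A_n). φR_n = 0.75 × 400 × 1116 = 334.8 kN.
Governing: min(1337.1, 833.8, 334.8) = 334.8 kN → net-section rupture.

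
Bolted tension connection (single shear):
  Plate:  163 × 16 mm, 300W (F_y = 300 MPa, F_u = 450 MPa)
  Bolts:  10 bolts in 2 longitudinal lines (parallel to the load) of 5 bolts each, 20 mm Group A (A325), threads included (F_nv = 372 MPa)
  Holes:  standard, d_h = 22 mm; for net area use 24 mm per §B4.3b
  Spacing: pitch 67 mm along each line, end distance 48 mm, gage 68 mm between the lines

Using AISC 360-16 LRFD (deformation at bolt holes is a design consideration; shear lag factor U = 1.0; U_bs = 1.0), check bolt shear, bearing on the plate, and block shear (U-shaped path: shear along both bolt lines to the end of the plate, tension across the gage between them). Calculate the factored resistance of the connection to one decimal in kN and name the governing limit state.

Bolt shear: A_b = π(20)²/4 = 314.16 mm². φR_n = 0.75 × 372 × 314.16 × 10 × 1 = 876.5 kN.
Bearing (16 mm plate, F_u = 450 MPa): end bolts L_c = 48 − 22/2 = 37, R_n = min(1.2×37×16×450, 2.4×20×16×450) = 319.68 kN/bolt; interior L_c = 67 − 22 = 45, R_n = 345.6 kN/bolt. φR_n = 0.75 × (2×319.68 + 8×345.6) = 2553.1 kN.
Block shear: shear path 2×[48+4×67] = 2×316 mm, A_gv = 10112, A_nv = 2×(316 − 4.5×24)×16 = 6656 mm²; tension across gage: (68 − 1×24)×16 = 704 mm². R_n = min(0.6×450×6656, 0.6×300×10112) + 1.0×450×704 = min(1797.1, 1820.2) + 316.8 = 2113.9 kN. φR_n = 0.75 × 2113.9 = 1585.4 kN.
Governing: min(876.5, 2553.1, 1585.4) = 876.5 kN → bolt shear.

876.5 kN (bolt shear governs)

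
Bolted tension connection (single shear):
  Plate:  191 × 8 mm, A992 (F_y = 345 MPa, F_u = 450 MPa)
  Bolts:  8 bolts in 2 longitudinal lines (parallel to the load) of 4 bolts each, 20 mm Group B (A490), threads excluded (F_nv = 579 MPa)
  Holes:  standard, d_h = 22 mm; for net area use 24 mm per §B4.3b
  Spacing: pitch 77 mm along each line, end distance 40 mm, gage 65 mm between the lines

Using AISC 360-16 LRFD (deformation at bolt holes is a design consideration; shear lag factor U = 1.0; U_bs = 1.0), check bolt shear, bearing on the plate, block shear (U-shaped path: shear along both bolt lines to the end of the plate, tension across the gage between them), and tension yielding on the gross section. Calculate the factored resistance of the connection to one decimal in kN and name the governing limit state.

474.4 kN (gross-section yield governs)

Bolt shear: A_b = π(20)²/4 = 314.16 mm². φR_n = 0.75 × 579 × 314.16 × 8 × 1 = 1091.4 kN.
Bearing (8 mm plate, F_u = 450 MPa): end bolts L_c = 40 − 22/2 = 29, R_n = min(1.2×29×8×450, 2.4×20×8×450) = 125.28 kN/bolt; interior L_c = 77 − 22 = 55, R_n = 172.8 kN/bolt. φR_n = 0.75 × (2×125.28 + 6×172.8) = 965.5 kN.
Block shear: shear path 2×[40+3×77] = 2×271 mm, A_gv = 4336, A_nv = 2×(271 − 3.5×24)×8 = 2992 mm²; tension across gage: (65 − 1×24)×8 = 328 mm². R_n = min(0.6×450×2992, 0.6×345×4336) + 1.0×450×328 = min(807.84, 897.55) + 147.6 = 955.44 kN. φR_n = 0.75 × 955.44 = 716.6 kN.
Tension yield (gross): A_g = 191×8 = 1528 mm². φR_n = 0.90 × 345 × 1528 = 474.4 kN.
Governing: min(1091.4, 965.5, 716.6, 474.4) = 474.4 kN → gross-section yield.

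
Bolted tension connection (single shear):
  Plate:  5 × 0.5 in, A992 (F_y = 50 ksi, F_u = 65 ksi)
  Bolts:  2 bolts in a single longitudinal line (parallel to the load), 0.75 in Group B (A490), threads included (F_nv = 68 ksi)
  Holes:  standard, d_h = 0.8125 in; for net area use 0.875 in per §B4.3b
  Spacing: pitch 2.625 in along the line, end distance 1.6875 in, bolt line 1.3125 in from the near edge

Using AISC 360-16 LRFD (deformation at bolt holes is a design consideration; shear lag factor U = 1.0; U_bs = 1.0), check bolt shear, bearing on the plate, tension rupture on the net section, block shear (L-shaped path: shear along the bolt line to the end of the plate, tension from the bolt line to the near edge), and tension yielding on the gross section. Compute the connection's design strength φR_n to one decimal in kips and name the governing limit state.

Bolt shear: A_b = π(0.75)²/4 = 0.44179 in². φR_n = 0.75 × 68 × 0.44179 × 2 × 1 = 45.1 kips.
Bearing (0.5 in plate, F_u = 65 ksi): end bolts L_c = 1.6875 − 0.8125/2 = 1.28125, R_n = min(1.2×1.28125×0.5×65, 2.4×0.75×0.5×65) = 49.969 kips/bolt; interior L_c = 2.625 − 0.8125 = 1.8125, R_n = 58.5 kips/bolt. φR_n = 0.75 × (1×49.969 + 1×58.5) = 81.4 kips.
Tension rupture (net): A_n = (5 − 1×0.875)×0.5 = 2.0625 in² (U = 1.0, A_e = A_n). φR_n = 0.75 × 65 × 2.0625 = 100.5 kips.
Block shear: shear path 1×[1.6875+1×2.625] = 1×4.3125 in, A_gv = 2.1563, A_nv = 1×(4.3125 − 1.5×0.875)×0.5 = 1.5 in²; tension to near edge: (1.3125 − 0.5×0.875)×0.5 = 0.4375 in². R_n = min(0.6×65×1.5, 0.6×50×2.1563) + 1.0×65×0.4375 = min(58.5, 64.689) + 28.438 = 86.938 kips. φR_n = 0.75 × 86.938 = 65.2 kips.
Tension yield (gross): A_g = 5×0.5 = 2.5 in². φR_n = 0.90 × 50 × 2.5 = 112.5 kips.
Governing: min(45.1, 81.4, 100.5, 65.2, 112.5) = 45.1 kips → bolt shear.

45.1 kips (bolt shear governs)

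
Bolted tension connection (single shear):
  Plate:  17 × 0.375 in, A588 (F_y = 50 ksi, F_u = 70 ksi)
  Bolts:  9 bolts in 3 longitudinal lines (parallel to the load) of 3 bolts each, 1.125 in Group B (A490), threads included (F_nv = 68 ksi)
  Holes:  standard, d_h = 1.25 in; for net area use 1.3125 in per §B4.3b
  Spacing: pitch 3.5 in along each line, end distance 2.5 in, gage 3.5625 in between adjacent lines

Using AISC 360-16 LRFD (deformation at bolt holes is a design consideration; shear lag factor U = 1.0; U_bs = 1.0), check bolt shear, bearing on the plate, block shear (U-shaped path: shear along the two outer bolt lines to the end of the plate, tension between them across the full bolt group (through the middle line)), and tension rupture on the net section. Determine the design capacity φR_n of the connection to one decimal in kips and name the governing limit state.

235.5 kips (block shear governs)

Bolt shear: A_b = π(1.125)²/4 = 0.99402 in². φR_n = 0.75 × 68 × 0.99402 × 9 × 1 = 456.3 kips.
Bearing (0.375 in plate, F_u = 70 ksi): end bolts L_c = 2.5 − 1.25/2 = 1.875, R_n = min(1.2×1.875×0.375×70, 2.4×1.125×0.375×70) = 59.063 kips/bolt; interior L_c = 3.5 − 1.25 = 2.25, R_n = 70.875 kips/bolt. φR_n = 0.75 × (3×59.063 + 6×70.875) = 451.8 kips.
Block shear: shear path 2×[2.5+2×3.5] = 2×9.5 in, A_gv = 7.125, A_nv = 2×(9.5 − 2.5×1.3125)×0.375 = 4.6641 in²; tension across gage: (7.125 − 2×1.3125)×0.375 = 1.6875 in². R_n = min(0.6×70×4.6641, 0.6×50×7.125) + 1.0×70×1.6875 = min(195.89, 213.75) + 118.13 = 314.02 kips. φR_n = 0.75 × 314.02 = 235.5 kips.
Tension rupture (net): A_n = (17 − 3×1.3125)×0.375 = 4.8984 in² (U = 1.0, A_e = A_n). φR_n = 0.75 × 70 × 4.8984 = 257.2 kips.
Governing: min(456.3, 451.8, 235.5, 257.2) = 235.5 kips → block shear.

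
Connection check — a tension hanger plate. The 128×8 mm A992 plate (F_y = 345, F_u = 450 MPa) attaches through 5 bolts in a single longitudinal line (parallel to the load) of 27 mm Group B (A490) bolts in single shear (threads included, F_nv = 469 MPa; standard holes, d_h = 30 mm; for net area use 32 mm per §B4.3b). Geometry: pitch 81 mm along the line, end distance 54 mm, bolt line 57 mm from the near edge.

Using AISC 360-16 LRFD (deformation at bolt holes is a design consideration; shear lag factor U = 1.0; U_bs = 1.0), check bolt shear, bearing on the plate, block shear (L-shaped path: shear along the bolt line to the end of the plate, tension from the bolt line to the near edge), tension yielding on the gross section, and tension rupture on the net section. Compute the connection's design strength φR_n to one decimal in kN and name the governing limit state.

259.2 kN (net-section rupture governs)

Bolt shear: A_b = π(27)²/4 = 572.56 mm². φR_n = 0.75 × 469 × 572.56 × 5 × 1 = 1007.0 kN.
Bearing (8 mm plate, F_u = 450 MPa): end bolts L_c = 54 − 30/2 = 39, R_n = min(1.2×39×8×450, 2.4×27×8×450) = 168.48 kN/bolt; interior L_c = 81 − 30 = 51, R_n = 220.32 kN/bolt. φR_n = 0.75 × (1×168.48 + 4×220.32) = 787.3 kN.
Block shear: shear path 1×[54+4×81] = 1×378 mm, A_gv = 3024, A_nv = 1×(378 − 4.5×32)×8 = 1872 mm²; tension to near edge: (57 − 0.5×32)×8 = 328 mm². R_n = min(0.6×450×1872, 0.6×345×3024) + 1.0×450×328 = min(505.44, 625.97) + 147.6 = 653.04 kN. φR_n = 0.75 × 653.04 = 489.8 kN.
Tension yield (gross): A_g = 128×8 = 1024 mm². φR_n = 0.90 × 345 × 1024 = 318.0 kN.
Tension rupture (net): A_n = (128 − 1×32)×8 = 768 mm² (U = 1.0, A_e = A_n). φR_n = 0.75 × 450 × 768 = 259.2 kN.
Governing: min(1007.0, 787.3, 489.8, 318.0, 259.2) = 259.2 kN → net-section rupture.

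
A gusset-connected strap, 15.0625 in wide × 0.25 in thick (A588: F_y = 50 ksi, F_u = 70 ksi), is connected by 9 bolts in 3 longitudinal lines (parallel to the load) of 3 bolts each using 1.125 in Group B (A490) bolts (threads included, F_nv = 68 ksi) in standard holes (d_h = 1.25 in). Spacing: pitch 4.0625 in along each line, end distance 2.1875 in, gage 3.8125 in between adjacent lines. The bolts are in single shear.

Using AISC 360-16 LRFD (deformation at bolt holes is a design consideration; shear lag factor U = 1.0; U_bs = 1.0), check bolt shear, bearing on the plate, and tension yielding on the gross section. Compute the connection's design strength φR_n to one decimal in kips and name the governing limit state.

Bolt shear: A_b = π(1.125)²/4 = 0.99402 in². φR_n = 0.75 × 68 × 0.99402 × 9 × 1 = 456.3 kips.
Bearing (0.25 in plate, F_u = 70 ksi): end bolts L_c = 2.1875 − 1.25/2 = 1.5625, R_n = min(1.2×1.5625×0.25×70, 2.4×1.125×0.25×70) = 32.813 kips/bolt; interior L_c = 4.0625 − 1.25 = 2.8125, R_n = 47.25 kips/bolt. φR_n = 0.75 × (3×32.813 + 6×47.25) = 286.5 kips.
Tension yield (gross): A_g = 15.0625×0.25 = 3.7656 in². φR_n = 0.90 × 50 × 3.7656 = 169.5 kips.
Governing: min(456.3, 286.5, 169.5) = 169.5 kips → gross-section yield.

169.5 kips (gross-section yield governs)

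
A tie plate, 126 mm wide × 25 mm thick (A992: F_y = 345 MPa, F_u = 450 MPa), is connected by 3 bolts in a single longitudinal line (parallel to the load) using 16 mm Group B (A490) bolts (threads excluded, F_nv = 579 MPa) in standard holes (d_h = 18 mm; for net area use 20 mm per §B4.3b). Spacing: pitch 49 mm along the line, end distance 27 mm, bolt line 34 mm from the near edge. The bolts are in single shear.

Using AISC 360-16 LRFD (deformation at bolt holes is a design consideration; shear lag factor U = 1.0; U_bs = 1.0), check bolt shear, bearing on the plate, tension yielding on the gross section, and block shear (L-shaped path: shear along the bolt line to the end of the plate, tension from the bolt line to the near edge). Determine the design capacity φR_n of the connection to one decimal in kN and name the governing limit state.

Bolt shear: A_b = π(16)²/4 = 201.06 mm². φR_n = 0.75 × 579 × 201.06 × 3 × 1 = 261.9 kN.
Bearing (25 mm plate, F_u = 450 MPa): end bolts L_c = 27 − 18/2 = 18, R_n = min(1.2×18×25×450, 2.4×16×25×450) = 243 kN/bolt; interior L_c = 49 − 18 = 31, R_n = 418.5 kN/bolt. φR_n = 0.75 × (1×243 + 2×418.5) = 810.0 kN.
Tension yield (gross): A_g = 126×25 = 3150 mm². φR_n = 0.90 × 345 × 3150 = 978.1 kN.
Block shear: shear path 1×[27+2×49] = 1×125 mm, A_gv = 3125, A_nv = 1×(125 − 2.5×20)×25 = 1875 mm²; tension to near edge: (34 − 0.5×20)×25 = 600 mm². R_n = min(0.6×450×1875, 0.6×345×3125) + 1.0×450×600 = min(506.25, 646.88) + 270 = 776.25 kN. φR_n = 0.75 × 776.25 = 582.2 kN.
Governing: min(261.9, 810.0, 978.1, 582.2) = 261.9 kN → bolt shear.

261.9 kN (bolt shear governs)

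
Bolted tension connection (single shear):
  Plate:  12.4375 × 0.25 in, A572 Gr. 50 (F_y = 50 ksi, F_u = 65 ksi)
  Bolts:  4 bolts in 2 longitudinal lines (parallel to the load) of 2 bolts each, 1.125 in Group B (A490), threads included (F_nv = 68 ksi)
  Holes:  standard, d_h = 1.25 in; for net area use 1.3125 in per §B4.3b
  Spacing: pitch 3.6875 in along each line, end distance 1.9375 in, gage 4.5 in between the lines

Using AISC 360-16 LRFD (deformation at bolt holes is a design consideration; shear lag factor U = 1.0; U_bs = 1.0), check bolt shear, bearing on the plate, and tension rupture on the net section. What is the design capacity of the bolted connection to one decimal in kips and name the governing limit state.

104.2 kips (bearing governs)

Bolt shear: A_b = π(1.125)²/4 = 0.99402 in². φR_n = 0.75 × 68 × 0.99402 × 4 × 1 = 202.8 kips.
Bearing (0.25 in plate, F_u = 65 ksi): end bolts L_c = 1.9375 − 1.25/2 = 1.3125, R_n = min(1.2×1.3125×0.25×65, 2.4×1.125×0.25×65) = 25.594 kips/bolt; interior L_c = 3.6875 − 1.25 = 2.4375, R_n = 43.875 kips/bolt. φR_n = 0.75 × (2×25.594 + 2×43.875) = 104.2 kips.
Tension rupture (net): A_n = (12.4375 − 2×1.3125)×0.25 = 2.4531 in² (U = 1.0, A_e = A_n). φR_n = 0.75 × 65 × 2.4531 = 119.6 kips.
Governing: min(202.8, 104.2, 119.6) = 104.2 kips → bearing.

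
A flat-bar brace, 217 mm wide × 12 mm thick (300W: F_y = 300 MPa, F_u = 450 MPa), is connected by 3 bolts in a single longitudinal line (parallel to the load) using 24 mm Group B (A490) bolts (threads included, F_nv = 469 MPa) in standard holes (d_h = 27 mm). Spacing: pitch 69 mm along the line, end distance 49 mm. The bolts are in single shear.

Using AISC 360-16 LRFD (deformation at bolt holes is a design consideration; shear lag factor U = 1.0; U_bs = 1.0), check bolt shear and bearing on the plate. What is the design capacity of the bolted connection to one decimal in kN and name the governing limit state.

Bolt shear: A_b = π(24)²/4 = 452.39 mm². φR_n = 0.75 × 469 × 452.39 × 3 × 1 = 477.4 kN.
Bearing (12 mm plate, F_u = 450 MPa): end bolts L_c = 49 − 27/2 = 35.5, R_n = min(1.2×35.5×12×450, 2.4×24×12×450) = 230.04 kN/bolt; interior L_c = 69 − 27 = 42, R_n = 272.16 kN/bolt. φR_n = 0.75 × (1×230.04 + 2×272.16) = 580.8 kN.
Governing: min(477.4, 580.8) = 477.4 kN → bolt shear.

477.4 kN (bolt shear governs)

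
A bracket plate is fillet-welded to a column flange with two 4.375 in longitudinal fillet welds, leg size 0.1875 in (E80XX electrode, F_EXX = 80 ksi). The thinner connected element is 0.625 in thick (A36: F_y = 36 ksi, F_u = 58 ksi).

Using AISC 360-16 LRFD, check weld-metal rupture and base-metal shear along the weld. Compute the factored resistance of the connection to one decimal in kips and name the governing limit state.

41.8 kips (weld metal governs)

Weld metal: throat = 0.707×0.1875 = 0.13256 in, L = 2×4.375 = 8.75 in. φR_n = 0.75 × 0.6 × 80 × 0.13256 × 8.75 = 41.8 kips.
Base metal shear (0.625 in plate): yield φR_n = 1.0×0.6×36×0.625×8.75 = 118.1 kips; rupture φR_n = 0.75×0.6×58×0.625×8.75 = 142.7 kips; take 118.1 kips (yield).
Governing: min(41.8, 118.1) = 41.8 kips → weld metal.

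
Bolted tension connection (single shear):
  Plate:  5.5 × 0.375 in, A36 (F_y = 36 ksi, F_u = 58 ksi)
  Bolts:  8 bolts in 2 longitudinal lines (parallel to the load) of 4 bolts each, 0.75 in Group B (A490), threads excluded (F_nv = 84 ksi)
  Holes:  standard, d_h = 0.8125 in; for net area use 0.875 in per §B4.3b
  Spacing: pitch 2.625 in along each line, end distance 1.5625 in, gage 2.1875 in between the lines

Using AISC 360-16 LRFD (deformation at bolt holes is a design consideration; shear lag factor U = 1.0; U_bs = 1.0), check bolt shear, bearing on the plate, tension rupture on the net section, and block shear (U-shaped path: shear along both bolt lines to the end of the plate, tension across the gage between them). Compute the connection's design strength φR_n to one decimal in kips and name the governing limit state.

61.2 kips (net-section rupture governs)

Bolt shear: A_b = π(0.75)²/4 = 0.44179 in². φR_n = 0.75 × 84 × 0.44179 × 8 × 1 = 222.7 kips.
Bearing (0.375 in plate, F_u = 58 ksi): end bolts L_c = 1.5625 − 0.8125/2 = 1.15625, R_n = min(1.2×1.15625×0.375×58, 2.4×0.75×0.375×58) = 30.178 kips/bolt; interior L_c = 2.625 − 0.8125 = 1.8125, R_n = 39.15 kips/bolt. φR_n = 0.75 × (2×30.178 + 6×39.15) = 221.4 kips.
Tension rupture (net): A_n = (5.5 − 2×0.875)×0.375 = 1.4063 in² (U = 1.0, A_e = A_n). φR_n = 0.75 × 58 × 1.4063 = 61.2 kips.
Block shear: shear path 2×[1.5625+3×2.625] = 2×9.4375 in, A_gv = 7.0781, A_nv = 2×(9.4375 − 3.5×0.875)×0.375 = 4.7813 in²; tension across gage: (2.1875 − 1×0.875)×0.375 = 0.49219 in². R_n = min(0.6×58×4.7813, 0.6×36×7.0781) + 1.0×58×0.49219 = min(166.39, 152.89) + 28.547 = 181.44 kips. φR_n = 0.75 × 181.44 = 136.1 kips.
Governing: min(222.7, 221.4, 61.2, 136.1) = 61.2 kips → net-section rupture.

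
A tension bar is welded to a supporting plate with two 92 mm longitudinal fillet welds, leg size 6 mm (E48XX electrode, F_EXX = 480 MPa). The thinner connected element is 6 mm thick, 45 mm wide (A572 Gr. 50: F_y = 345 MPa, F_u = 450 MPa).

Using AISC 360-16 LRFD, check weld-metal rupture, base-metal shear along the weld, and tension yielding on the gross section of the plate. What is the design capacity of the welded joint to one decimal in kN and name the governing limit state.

83.8 kN (gross-section yield governs)

Weld metal: throat = 0.707×6 = 4.242 mm, L = 2×92 = 184 mm. φR_n = 0.75 × 0.6 × 480 × 4.242 × 184 = 168.6 kN.
Base metal shear (6 mm plate): yield φR_n = 1.0×0.6×345×6×184 = 228.5 kN; rupture φR_n = 0.75×0.6×450×6×184 = 223.6 kN; take 223.6 kN (rupture).
Tension yield (gross): A_g = 45×6 = 270 mm². φR_n = 0.90 × 345 × 270 = 83.8 kN.
Governing: min(168.6, 223.6, 83.8) = 83.8 kN → gross-section yield.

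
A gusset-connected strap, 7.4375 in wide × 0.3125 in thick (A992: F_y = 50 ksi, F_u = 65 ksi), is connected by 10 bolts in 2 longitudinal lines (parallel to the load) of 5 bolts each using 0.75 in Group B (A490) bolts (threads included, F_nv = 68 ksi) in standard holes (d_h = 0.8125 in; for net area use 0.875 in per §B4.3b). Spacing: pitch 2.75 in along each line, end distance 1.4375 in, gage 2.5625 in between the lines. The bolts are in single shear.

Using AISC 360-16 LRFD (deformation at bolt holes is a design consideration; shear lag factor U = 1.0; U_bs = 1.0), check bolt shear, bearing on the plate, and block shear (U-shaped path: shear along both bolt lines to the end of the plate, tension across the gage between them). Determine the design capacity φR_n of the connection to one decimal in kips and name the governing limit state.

Bolt shear: A_b = π(0.75)²/4 = 0.44179 in². φR_n = 0.75 × 68 × 0.44179 × 10 × 1 = 225.3 kips.
Bearing (0.3125 in plate, F_u = 65 ksi): end bolts L_c = 1.4375 − 0.8125/2 = 1.03125, R_n = min(1.2×1.03125×0.3125×65, 2.4×0.75×0.3125×65) = 25.137 kips/bolt; interior L_c = 2.75 − 0.8125 = 1.9375, R_n = 36.563 kips/bolt. φR_n = 0.75 × (2×25.137 + 8×36.563) = 257.1 kips.
Block shear: shear path 2×[1.4375+4×2.75] = 2×12.4375 in, A_gv = 7.7734, A_nv = 2×(12.4375 − 4.5×0.875)×0.3125 = 5.3125 in²; tension across gage: (2.5625 − 1×0.875)×0.3125 = 0.52734 in². R_n = min(0.6×65×5.3125, 0.6×50×7.7734) + 1.0×65×0.52734 = min(207.19, 233.2) + 34.277 = 241.47 kips. φR_n = 0.75 × 241.47 = 181.1 kips.
Governing: min(225.3, 257.1, 181.1) = 181.1 kips → block shear.

181.1 kips (block shear governs)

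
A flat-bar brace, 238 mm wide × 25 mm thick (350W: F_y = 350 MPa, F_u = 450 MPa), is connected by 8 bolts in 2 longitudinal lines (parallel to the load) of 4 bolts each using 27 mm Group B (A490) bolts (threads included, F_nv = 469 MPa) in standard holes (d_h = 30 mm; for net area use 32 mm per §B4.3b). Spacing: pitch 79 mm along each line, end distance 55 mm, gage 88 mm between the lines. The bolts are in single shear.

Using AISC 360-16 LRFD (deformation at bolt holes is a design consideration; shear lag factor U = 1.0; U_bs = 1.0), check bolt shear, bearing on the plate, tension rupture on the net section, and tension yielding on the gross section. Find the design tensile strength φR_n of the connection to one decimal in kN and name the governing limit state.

1468.1 kN (net-section rupture governs)

Bolt shear: A_b = π(27)²/4 = 572.56 mm². φR_n = 0.75 × 469 × 572.56 × 8 × 1 = 1611.2 kN.
Bearing (25 mm plate, F_u = 450 MPa): end bolts L_c = 55 − 30/2 = 40, R_n = min(1.2×40×25×450, 2.4×27×25×450) = 540 kN/bolt; interior L_c = 79 − 30 = 49, R_n = 661.5 kN/bolt. φR_n = 0.75 × (2×540 + 6×661.5) = 3786.8 kN.
Tension rupture (net): A_n = (238 − 2×32)×25 = 4350 mm² (U = 1.0, A_e = A_n). φR_n = 0.75 × 450 × 4350 = 1468.1 kN.
Tension yield (gross): A_g = 238×25 = 5950 mm². φR_n = 0.90 × 350 × 5950 = 1874.3 kN.
Governing: min(1611.2, 3786.8, 1468.1, 1874.3) = 1468.1 kN → net-section rupture.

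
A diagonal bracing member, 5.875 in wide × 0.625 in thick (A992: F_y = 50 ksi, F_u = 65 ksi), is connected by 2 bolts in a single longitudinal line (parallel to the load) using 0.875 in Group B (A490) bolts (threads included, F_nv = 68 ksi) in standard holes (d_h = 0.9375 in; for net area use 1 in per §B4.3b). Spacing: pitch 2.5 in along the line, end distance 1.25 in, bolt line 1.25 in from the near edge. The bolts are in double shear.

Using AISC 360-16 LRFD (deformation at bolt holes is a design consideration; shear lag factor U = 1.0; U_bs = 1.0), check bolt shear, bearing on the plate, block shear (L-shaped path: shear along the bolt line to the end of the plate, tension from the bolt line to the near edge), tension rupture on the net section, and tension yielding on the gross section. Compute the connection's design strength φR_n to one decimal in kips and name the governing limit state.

64.0 kips (block shear governs)

Bolt shear: A_b = π(0.875)²/4 = 0.60132 in². φR_n = 0.75 × 68 × 0.60132 × 2 × 2 = 122.7 kips.
Bearing (0.625 in plate, F_u = 65 ksi): end bolts L_c = 1.25 − 0.9375/2 = 0.78125, R_n = min(1.2×0.78125×0.625×65, 2.4×0.875×0.625×65) = 38.086 kips/bolt; interior L_c = 2.5 − 0.9375 = 1.5625, R_n = 76.172 kips/bolt. φR_n = 0.75 × (1×38.086 + 1×76.172) = 85.7 kips.
Block shear: shear path 1×[1.25+1×2.5] = 1×3.75 in, A_gv = 2.3438, A_nv = 1×(3.75 − 1.5×1)×0.625 = 1.4063 in²; tension to near edge: (1.25 − 0.5×1)×0.625 = 0.46875 in². R_n = min(0.6×65×1.4063, 0.6×50×2.3438) + 1.0×65×0.46875 = min(54.846, 70.314) + 30.469 = 85.315 kips. φR_n = 0.75 × 85.315 = 64.0 kips.
Tension rupture (net): A_n = (5.875 − 1×1)×0.625 = 3.0469 in² (U = 1.0, A_e = A_n). φR_n = 0.75 × 65 × 3.0469 = 148.5 kips.
Tension yield (gross): A_g = 5.875×0.625 = 3.6719 in². φR_n = 0.90 × 50 × 3.6719 = 165.2 kips.
Governing: min(122.7, 85.7, 64.0, 148.5, 165.2) = 64.0 kips → block shear.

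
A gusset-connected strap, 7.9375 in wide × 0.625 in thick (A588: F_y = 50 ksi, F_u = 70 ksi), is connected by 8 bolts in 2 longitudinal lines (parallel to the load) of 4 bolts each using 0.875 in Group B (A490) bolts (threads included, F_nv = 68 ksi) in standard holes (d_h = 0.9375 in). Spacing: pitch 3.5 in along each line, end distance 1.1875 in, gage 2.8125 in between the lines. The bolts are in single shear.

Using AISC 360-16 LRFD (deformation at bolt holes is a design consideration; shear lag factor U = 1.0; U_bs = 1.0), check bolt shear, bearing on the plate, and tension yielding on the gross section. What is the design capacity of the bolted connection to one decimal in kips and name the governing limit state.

Bolt shear: A_b = π(0.875)²/4 = 0.60132 in². φR_n = 0.75 × 68 × 0.60132 × 8 × 1 = 245.3 kips.
Bearing (0.625 in plate, F_u = 70 ksi): end bolts L_c = 1.1875 − 0.9375/2 = 0.71875, R_n = min(1.2×0.71875×0.625×70, 2.4×0.875×0.625×70) = 37.734 kips/bolt; interior L_c = 3.5 − 0.9375 = 2.5625, R_n = 91.875 kips/bolt. φR_n = 0.75 × (2×37.734 + 6×91.875) = 470.0 kips.
Tension yield (gross): A_g = 7.9375×0.625 = 4.9609 in². φR_n = 0.90 × 50 × 4.9609 = 223.2 kips.
Governing: min(245.3, 470.0, 223.2) = 223.2 kips → gross-section yield.

223.2 kips (gross-section yield governs)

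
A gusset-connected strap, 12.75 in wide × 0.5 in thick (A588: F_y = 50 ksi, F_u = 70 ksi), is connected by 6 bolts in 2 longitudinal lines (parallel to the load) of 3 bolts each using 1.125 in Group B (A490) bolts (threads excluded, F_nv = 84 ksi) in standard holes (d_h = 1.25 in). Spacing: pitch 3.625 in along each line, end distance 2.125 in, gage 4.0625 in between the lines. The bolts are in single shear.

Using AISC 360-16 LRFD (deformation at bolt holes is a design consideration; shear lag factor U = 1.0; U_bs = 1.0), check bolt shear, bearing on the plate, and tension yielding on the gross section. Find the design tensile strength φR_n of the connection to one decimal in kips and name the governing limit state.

286.9 kips (gross-section yield governs)

Bolt shear: A_b = π(1.125)²/4 = 0.99402 in². φR_n = 0.75 × 84 × 0.99402 × 6 × 1 = 375.7 kips.
Bearing (0.5 in plate, F_u = 70 ksi): end bolts L_c = 2.125 − 1.25/2 = 1.5, R_n = min(1.2×1.5×0.5×70, 2.4×1.125×0.5×70) = 63 kips/bolt; interior L_c = 3.625 − 1.25 = 2.375, R_n = 94.5 kips/bolt. φR_n = 0.75 × (2×63 + 4×94.5) = 378.0 kips.
Tension yield (gross): A_g = 12.75×0.5 = 6.375 in². φR_n = 0.90 × 50 × 6.375 = 286.9 kips.
Governing: min(375.7, 378.0, 286.9) = 286.9 kips → gross-section yield.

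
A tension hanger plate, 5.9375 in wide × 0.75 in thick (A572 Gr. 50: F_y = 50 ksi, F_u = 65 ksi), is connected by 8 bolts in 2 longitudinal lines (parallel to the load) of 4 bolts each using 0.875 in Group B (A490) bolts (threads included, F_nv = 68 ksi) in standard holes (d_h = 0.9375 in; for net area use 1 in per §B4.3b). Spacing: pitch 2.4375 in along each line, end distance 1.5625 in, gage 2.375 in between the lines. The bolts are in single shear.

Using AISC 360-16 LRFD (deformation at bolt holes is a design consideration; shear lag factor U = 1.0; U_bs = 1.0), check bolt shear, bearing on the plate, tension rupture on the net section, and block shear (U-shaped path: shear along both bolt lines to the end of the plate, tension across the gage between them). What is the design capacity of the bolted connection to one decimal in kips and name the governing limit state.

Bolt shear: A_b = π(0.875)²/4 = 0.60132 in². φR_n = 0.75 × 68 × 0.60132 × 8 × 1 = 245.3 kips.
Bearing (0.75 in plate, F_u = 65 ksi): end bolts L_c = 1.5625 − 0.9375/2 = 1.09375, R_n = min(1.2×1.09375×0.75×65, 2.4×0.875×0.75×65) = 63.984 kips/bolt; interior L_c = 2.4375 − 0.9375 = 1.5, R_n = 87.75 kips/bolt. φR_n = 0.75 × (2×63.984 + 6×87.75) = 490.9 kips.
Tension rupture (net): A_n = (5.9375 − 2×1)×0.75 = 2.9531 in² (U = 1.0, A_e = A_n). φR_n = 0.75 × 65 × 2.9531 = 144.0 kips.
Block shear: shear path 2×[1.5625+3×2.4375] = 2×8.875 in, A_gv = 13.313, A_nv = 2×(8.875 − 3.5×1)×0.75 = 8.0625 in²; tension across gage: (2.375 − 1×1)×0.75 = 1.0313 in². R_n = min(0.6×65×8.0625, 0.6×50×13.313) + 1.0×65×1.0313 = min(314.44, 399.39) + 67.035 = 381.48 kips. φR_n = 0.75 × 381.48 = 286.1 kips.
Governing: min(245.3, 490.9, 144.0, 286.1) = 144.0 kips → net-section rupture.

144.0 kips (net-section rupture governs)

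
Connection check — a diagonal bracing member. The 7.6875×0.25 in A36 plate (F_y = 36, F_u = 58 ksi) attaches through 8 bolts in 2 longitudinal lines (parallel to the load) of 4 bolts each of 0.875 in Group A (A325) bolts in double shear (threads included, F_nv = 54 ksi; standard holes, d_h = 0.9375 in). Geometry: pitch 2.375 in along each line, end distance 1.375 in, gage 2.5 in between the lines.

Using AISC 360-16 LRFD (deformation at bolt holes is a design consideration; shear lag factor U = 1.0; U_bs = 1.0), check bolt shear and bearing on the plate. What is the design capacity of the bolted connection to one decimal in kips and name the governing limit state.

136.2 kips (bearing governs)

Bolt shear: A_b = π(0.875)²/4 = 0.60132 in². φR_n = 0.75 × 54 × 0.60132 × 8 × 2 = 389.7 kips.
Bearing (0.25 in plate, F_u = 58 ksi): end bolts L_c = 1.375 − 0.9375/2 = 0.90625, R_n = min(1.2×0.90625×0.25×58, 2.4×0.875×0.25×58) = 15.769 kips/bolt; interior L_c = 2.375 − 0.9375 = 1.4375, R_n = 25.013 kips/bolt. φR_n = 0.75 × (2×15.769 + 6×25.013) = 136.2 kips.
Governing: min(389.7, 136.2) = 136.2 kips → bearing.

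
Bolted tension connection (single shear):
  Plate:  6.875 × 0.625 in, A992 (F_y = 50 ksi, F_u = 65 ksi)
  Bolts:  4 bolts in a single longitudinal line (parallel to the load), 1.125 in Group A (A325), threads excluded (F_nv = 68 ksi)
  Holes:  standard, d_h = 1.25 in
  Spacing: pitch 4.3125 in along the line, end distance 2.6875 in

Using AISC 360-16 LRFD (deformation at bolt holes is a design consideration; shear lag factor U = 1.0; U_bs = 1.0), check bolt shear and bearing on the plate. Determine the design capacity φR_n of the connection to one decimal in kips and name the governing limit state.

202.8 kips (bolt shear governs)

Bolt shear: A_b = π(1.125)²/4 = 0.99402 in². φR_n = 0.75 × 68 × 0.99402 × 4 × 1 = 202.8 kips.
Bearing (0.625 in plate, F_u = 65 ksi): end bolts L_c = 2.6875 − 1.25/2 = 2.0625, R_n = min(1.2×2.0625×0.625×65, 2.4×1.125×0.625×65) = 100.55 kips/bolt; interior L_c = 4.3125 − 1.25 = 3.0625, R_n = 109.69 kips/bolt. φR_n = 0.75 × (1×100.55 + 3×109.69) = 322.2 kips.
Governing: min(202.8, 322.2) = 202.8 kips → bolt shear.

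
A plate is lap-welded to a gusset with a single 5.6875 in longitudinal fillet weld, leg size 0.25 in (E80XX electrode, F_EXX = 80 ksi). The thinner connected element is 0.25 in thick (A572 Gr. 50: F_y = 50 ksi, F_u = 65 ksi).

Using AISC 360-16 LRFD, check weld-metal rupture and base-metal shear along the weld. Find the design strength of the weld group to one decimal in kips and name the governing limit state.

Weld metal: throat = 0.707×0.25 = 0.17675 in, L = 5.6875 in. φR_n = 0.75 × 0.6 × 80 × 0.17675 × 5.6875 = 36.2 kips.
Base metal shear (0.25 in plate): yield φR_n = 1.0×0.6×50×0.25×5.6875 = 42.7 kips; rupture φR_n = 0.75×0.6×65×0.25×5.6875 = 41.6 kips; take 41.6 kips (rupture).
Governing: min(36.2, 41.6) = 36.2 kips → weld metal.

36.2 kips (weld metal governs)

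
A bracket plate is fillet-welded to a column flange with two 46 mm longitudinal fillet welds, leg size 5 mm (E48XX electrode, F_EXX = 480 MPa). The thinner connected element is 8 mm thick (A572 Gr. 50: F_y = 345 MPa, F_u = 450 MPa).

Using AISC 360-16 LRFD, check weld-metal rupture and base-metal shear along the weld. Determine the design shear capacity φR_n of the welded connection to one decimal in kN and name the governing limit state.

Weld metal: throat = 0.707×5 = 3.535 mm, L = 2×46 = 92 mm. φR_n = 0.75 × 0.6 × 480 × 3.535 × 92 = 70.2 kN.
Base metal shear (8 mm plate): yield φR_n = 1.0×0.6×345×8×92 = 152.4 kN; rupture φR_n = 0.75×0.6×450×8×92 = 149.0 kN; take 149.0 kN (rupture).
Governing: min(70.2, 149.0) = 70.2 kN → weld metal.

70.2 kN (weld metal governs)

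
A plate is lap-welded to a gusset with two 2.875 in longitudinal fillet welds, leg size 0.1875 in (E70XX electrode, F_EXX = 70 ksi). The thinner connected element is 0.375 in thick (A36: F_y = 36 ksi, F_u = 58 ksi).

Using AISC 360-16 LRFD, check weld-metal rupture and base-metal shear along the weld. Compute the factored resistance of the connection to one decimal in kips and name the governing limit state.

Weld metal: throat = 0.707×0.1875 = 0.13256 in, L = 2×2.875 = 5.75 in. φR_n = 0.75 × 0.6 × 70 × 0.13256 × 5.75 = 24.0 kips.
Base metal shear (0.375 in plate): yield φR_n = 1.0×0.6×36×0.375×5.75 = 46.6 kips; rupture φR_n = 0.75×0.6×58×0.375×5.75 = 56.3 kips; take 46.6 kips (yield).
Governing: min(24.0, 46.6) = 24.0 kips → weld metal.

24.0 kips (weld metal governs)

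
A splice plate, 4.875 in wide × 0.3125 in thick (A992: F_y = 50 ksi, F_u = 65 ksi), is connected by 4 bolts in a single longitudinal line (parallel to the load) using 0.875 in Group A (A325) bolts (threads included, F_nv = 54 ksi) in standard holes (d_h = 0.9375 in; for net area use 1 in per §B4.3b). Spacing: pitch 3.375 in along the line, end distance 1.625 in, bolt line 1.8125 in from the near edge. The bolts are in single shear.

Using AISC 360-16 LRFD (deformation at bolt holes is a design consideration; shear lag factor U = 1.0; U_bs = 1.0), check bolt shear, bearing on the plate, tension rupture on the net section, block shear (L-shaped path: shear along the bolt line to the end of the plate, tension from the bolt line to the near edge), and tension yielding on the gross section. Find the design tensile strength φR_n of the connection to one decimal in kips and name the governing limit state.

59.0 kips (net-section rupture governs)

Bolt shear: A_b = π(0.875)²/4 = 0.60132 in². φR_n = 0.75 × 54 × 0.60132 × 4 × 1 = 97.4 kips.
Bearing (0.3125 in plate, F_u = 65 ksi): end bolts L_c = 1.625 − 0.9375/2 = 1.15625, R_n = min(1.2×1.15625×0.3125×65, 2.4×0.875×0.3125×65) = 28.184 kips/bolt; interior L_c = 3.375 − 0.9375 = 2.4375, R_n = 42.656 kips/bolt. φR_n = 0.75 × (1×28.184 + 3×42.656) = 117.1 kips.
Tension rupture (net): A_n = (4.875 − 1×1)×0.3125 = 1.2109 in² (U = 1.0, A_e = A_n). φR_n = 0.75 × 65 × 1.2109 = 59.0 kips.
Block shear: shear path 1×[1.625+3×3.375] = 1×11.75 in, A_gv = 3.6719, A_nv = 1×(11.75 − 3.5×1)×0.3125 = 2.5781 in²; tension to near edge: (1.8125 − 0.5×1)×0.3125 = 0.41016 in². R_n = min(0.6×65×2.5781, 0.6×50×3.6719) + 1.0×65×0.41016 = min(100.55, 110.16) + 26.66 = 127.21 kips. φR_n = 0.75 × 127.21 = 95.4 kips.
Tension yield (gross): A_g = 4.875×0.3125 = 1.5234 in². φR_n = 0.90 × 50 × 1.5234 = 68.6 kips.
Governing: min(97.4, 117.1, 59.0, 95.4, 68.6) = 59.0 kips → net-section rupture.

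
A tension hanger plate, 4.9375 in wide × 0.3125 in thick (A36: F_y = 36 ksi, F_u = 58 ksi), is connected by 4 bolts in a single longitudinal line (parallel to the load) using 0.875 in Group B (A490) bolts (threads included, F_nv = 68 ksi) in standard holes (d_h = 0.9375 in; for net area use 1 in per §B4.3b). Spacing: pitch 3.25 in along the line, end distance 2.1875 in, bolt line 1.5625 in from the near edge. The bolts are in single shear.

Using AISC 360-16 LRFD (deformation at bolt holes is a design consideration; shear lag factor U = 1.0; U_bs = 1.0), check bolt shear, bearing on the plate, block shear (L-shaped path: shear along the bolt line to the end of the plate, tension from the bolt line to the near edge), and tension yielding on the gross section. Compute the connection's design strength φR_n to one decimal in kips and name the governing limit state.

50.0 kips (gross-section yield governs)

Bolt shear: A_b = π(0.875)²/4 = 0.60132 in². φR_n = 0.75 × 68 × 0.60132 × 4 × 1 = 122.7 kips.
Bearing (0.3125 in plate, F_u = 58 ksi): end bolts L_c = 2.1875 − 0.9375/2 = 1.71875, R_n = min(1.2×1.71875×0.3125×58, 2.4×0.875×0.3125×58) = 37.383 kips/bolt; interior L_c = 3.25 − 0.9375 = 2.3125, R_n = 38.063 kips/bolt. φR_n = 0.75 × (1×37.383 + 3×38.063) = 113.7 kips.
Block shear: shear path 1×[2.1875+3×3.25] = 1×11.9375 in, A_gv = 3.7305, A_nv = 1×(11.9375 − 3.5×1)×0.3125 = 2.6367 in²; tension to near edge: (1.5625 − 0.5×1)×0.3125 = 0.33203 in². R_n = min(0.6×58×2.6367, 0.6×36×3.7305) + 1.0×58×0.33203 = min(91.757, 80.579) + 19.258 = 99.837 kips. φR_n = 0.75 × 99.837 = 74.9 kips.
Tension yield (gross): A_g = 4.9375×0.3125 = 1.543 in². φR_n = 0.90 × 36 × 1.543 = 50.0 kips.
Governing: min(122.7, 113.7, 74.9, 50.0) = 50.0 kips → gross-section yield.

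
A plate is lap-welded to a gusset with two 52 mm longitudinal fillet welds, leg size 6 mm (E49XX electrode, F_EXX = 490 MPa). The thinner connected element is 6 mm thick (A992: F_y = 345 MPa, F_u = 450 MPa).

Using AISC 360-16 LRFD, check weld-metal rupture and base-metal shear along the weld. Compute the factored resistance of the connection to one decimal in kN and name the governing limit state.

97.3 kN (weld metal governs)

Weld metal: throat = 0.707×6 = 4.242 mm, L = 2×52 = 104 mm. φR_n = 0.75 × 0.6 × 490 × 4.242 × 104 = 97.3 kN.
Base metal shear (6 mm plate): yield φR_n = 1.0×0.6×345×6×104 = 129.2 kN; rupture φR_n = 0.75×0.6×450×6×104 = 126.4 kN; take 126.4 kN (rupture).
Governing: min(97.3, 126.4) = 97.3 kN → weld metal.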